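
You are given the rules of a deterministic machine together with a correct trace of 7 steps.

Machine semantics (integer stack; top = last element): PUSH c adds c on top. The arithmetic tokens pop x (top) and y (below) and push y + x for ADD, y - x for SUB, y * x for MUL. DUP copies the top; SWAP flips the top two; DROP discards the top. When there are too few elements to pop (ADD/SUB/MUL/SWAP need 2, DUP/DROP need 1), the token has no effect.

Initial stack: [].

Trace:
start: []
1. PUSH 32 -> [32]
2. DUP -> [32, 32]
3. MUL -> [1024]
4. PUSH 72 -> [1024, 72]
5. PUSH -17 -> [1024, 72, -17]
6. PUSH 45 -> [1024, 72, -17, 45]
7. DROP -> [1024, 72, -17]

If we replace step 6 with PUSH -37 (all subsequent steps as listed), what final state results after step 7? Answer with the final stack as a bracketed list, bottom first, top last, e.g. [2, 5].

(re-executing from step 6 with the substitution; state before step 6: [1024, 72, -17])
6. PUSH -37 -> [1024, 72, -17, -37]
7. DROP -> [1024, 72, -17]

[1024, 72, -17]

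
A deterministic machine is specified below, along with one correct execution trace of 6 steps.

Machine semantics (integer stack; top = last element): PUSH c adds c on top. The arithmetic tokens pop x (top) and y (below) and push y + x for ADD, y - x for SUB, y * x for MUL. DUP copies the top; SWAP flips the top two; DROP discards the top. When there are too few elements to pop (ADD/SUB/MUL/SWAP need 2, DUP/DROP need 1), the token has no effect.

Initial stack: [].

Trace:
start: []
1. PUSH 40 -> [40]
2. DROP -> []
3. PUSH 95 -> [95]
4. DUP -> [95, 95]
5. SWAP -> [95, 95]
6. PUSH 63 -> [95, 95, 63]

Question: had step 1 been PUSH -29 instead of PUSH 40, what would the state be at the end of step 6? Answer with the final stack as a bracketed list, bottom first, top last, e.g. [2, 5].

(re-executing from step 1 with the substitution; state before step 1: [])
1. PUSH -29 -> [-29]
2. DROP -> []
3. PUSH 95 -> [95]
4. DUP -> [95, 95]
5. SWAP -> [95, 95]
6. PUSH 63 -> [95, 95, 63]

[95, 95, 63]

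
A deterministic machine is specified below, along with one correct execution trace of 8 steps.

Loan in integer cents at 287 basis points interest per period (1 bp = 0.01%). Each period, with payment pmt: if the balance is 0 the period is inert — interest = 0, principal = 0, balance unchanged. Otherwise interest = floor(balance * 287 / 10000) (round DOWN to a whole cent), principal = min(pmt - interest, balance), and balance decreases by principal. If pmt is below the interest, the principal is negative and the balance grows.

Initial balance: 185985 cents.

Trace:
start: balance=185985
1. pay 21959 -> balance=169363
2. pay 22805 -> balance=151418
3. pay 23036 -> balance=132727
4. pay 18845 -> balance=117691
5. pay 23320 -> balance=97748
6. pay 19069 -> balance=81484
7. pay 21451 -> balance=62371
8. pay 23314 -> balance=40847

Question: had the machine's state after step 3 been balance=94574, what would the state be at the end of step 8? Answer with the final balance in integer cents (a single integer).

0

state after step 3 := balance=94574
4. pay 18845 -> balance=78443
5. pay 23320 -> balance=57374
6. pay 19069 -> balance=39951
7. pay 21451 -> balance=19646
8. pay 23314 -> balance=0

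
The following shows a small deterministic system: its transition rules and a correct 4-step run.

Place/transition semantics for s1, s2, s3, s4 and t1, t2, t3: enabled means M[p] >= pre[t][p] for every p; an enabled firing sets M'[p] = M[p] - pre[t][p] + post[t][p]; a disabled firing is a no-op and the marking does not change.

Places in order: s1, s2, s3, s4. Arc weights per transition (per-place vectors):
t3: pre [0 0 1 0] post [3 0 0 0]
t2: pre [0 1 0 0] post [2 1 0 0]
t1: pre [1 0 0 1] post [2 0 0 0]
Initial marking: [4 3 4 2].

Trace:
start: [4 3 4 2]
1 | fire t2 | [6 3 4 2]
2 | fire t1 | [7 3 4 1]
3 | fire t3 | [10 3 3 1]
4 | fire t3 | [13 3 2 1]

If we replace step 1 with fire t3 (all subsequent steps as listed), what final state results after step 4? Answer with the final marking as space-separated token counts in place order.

14 3 1 1

(re-executing from step 1 with the substitution; state before step 1: [4 3 4 2])
1 | fire t3 | [7 3 3 2]
2 | fire t1 | [8 3 3 1]
3 | fire t3 | [11 3 2 1]
4 | fire t3 | [14 3 1 1]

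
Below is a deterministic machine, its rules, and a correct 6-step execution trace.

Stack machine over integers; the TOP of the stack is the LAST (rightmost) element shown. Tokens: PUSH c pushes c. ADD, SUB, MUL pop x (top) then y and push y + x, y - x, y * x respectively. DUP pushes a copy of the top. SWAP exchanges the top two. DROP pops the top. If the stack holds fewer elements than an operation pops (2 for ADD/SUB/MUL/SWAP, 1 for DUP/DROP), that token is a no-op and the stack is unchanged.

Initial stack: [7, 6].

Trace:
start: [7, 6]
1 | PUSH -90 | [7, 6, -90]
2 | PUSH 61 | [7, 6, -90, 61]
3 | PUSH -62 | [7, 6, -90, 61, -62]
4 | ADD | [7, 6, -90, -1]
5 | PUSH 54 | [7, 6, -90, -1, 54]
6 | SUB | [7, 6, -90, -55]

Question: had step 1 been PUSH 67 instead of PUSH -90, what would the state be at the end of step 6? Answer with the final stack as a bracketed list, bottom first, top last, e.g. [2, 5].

[7, 6, 67, -55]

(re-executing from step 1 with the substitution; state before step 1: [7, 6])
1 | PUSH 67 | [7, 6, 67]
2 | PUSH 61 | [7, 6, 67, 61]
3 | PUSH -62 | [7, 6, 67, 61, -62]
4 | ADD | [7, 6, 67, -1]
5 | PUSH 54 | [7, 6, 67, -1, 54]
6 | SUB | [7, 6, 67, -55]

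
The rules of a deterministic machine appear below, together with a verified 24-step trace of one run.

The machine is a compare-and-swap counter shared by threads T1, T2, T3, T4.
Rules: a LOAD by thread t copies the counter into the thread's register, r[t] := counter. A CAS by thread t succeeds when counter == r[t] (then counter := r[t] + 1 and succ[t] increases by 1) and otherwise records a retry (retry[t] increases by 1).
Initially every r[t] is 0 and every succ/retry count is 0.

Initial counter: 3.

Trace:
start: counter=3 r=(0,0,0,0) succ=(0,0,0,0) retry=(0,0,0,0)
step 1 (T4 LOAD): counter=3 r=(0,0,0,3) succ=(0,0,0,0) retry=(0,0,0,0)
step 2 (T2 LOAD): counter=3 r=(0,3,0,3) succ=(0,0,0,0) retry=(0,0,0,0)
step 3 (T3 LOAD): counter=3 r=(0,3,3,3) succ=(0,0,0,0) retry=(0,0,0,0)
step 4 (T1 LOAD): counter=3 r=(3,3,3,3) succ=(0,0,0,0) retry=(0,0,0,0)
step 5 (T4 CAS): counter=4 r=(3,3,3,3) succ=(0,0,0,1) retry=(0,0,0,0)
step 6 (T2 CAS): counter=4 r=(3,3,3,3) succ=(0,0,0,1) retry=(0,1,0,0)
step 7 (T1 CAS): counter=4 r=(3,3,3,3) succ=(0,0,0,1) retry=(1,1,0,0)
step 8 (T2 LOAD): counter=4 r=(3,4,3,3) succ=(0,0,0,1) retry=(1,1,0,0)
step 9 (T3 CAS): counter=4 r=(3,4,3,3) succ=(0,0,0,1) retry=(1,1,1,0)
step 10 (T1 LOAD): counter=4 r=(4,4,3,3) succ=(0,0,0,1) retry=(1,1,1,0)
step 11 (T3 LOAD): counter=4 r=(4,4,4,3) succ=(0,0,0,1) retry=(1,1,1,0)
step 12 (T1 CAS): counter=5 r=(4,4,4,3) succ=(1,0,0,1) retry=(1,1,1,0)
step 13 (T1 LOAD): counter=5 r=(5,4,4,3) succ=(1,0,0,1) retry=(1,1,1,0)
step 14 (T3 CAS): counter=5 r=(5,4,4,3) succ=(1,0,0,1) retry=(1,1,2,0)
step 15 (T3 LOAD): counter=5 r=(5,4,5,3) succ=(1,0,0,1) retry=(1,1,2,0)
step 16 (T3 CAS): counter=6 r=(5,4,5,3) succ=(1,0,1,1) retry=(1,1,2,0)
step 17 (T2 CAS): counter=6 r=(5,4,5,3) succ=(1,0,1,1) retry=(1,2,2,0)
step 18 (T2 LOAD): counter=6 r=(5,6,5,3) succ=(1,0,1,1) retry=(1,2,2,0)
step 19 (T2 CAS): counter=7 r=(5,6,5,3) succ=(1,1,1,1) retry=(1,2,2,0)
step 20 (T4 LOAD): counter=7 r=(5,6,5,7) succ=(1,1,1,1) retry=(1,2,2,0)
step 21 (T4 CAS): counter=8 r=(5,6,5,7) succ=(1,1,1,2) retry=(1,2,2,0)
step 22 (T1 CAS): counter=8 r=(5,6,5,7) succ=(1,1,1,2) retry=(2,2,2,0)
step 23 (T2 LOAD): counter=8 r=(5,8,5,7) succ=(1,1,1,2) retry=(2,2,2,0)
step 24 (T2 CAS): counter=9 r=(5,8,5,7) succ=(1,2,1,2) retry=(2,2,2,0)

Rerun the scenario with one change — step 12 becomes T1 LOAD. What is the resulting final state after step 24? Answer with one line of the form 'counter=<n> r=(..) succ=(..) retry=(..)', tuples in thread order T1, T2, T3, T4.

(re-executing from step 12 with the substitution; state before step 12: counter=4 r=(4,4,4,3) succ=(0,0,0,1) retry=(1,1,1,0))
step 12 (T1 LOAD): counter=4 r=(4,4,4,3) succ=(0,0,0,1) retry=(1,1,1,0)
step 13 (T1 LOAD): counter=4 r=(4,4,4,3) succ=(0,0,0,1) retry=(1,1,1,0)
step 14 (T3 CAS): counter=5 r=(4,4,4,3) succ=(0,0,1,1) retry=(1,1,1,0)
step 15 (T3 LOAD): counter=5 r=(4,4,5,3) succ=(0,0,1,1) retry=(1,1,1,0)
step 16 (T3 CAS): counter=6 r=(4,4,5,3) succ=(0,0,2,1) retry=(1,1,1,0)
step 17 (T2 CAS): counter=6 r=(4,4,5,3) succ=(0,0,2,1) retry=(1,2,1,0)
step 18 (T2 LOAD): counter=6 r=(4,6,5,3) succ=(0,0,2,1) retry=(1,2,1,0)
step 19 (T2 CAS): counter=7 r=(4,6,5,3) succ=(0,1,2,1) retry=(1,2,1,0)
step 20 (T4 LOAD): counter=7 r=(4,6,5,7) succ=(0,1,2,1) retry=(1,2,1,0)
step 21 (T4 CAS): counter=8 r=(4,6,5,7) succ=(0,1,2,2) retry=(1,2,1,0)
step 22 (T1 CAS): counter=8 r=(4,6,5,7) succ=(0,1,2,2) retry=(2,2,1,0)
step 23 (T2 LOAD): counter=8 r=(4,8,5,7) succ=(0,1,2,2) retry=(2,2,1,0)
step 24 (T2 CAS): counter=9 r=(4,8,5,7) succ=(0,2,2,2) retry=(2,2,1,0)

counter=9 r=(4,8,5,7) succ=(0,2,2,2) retry=(2,2,1,0)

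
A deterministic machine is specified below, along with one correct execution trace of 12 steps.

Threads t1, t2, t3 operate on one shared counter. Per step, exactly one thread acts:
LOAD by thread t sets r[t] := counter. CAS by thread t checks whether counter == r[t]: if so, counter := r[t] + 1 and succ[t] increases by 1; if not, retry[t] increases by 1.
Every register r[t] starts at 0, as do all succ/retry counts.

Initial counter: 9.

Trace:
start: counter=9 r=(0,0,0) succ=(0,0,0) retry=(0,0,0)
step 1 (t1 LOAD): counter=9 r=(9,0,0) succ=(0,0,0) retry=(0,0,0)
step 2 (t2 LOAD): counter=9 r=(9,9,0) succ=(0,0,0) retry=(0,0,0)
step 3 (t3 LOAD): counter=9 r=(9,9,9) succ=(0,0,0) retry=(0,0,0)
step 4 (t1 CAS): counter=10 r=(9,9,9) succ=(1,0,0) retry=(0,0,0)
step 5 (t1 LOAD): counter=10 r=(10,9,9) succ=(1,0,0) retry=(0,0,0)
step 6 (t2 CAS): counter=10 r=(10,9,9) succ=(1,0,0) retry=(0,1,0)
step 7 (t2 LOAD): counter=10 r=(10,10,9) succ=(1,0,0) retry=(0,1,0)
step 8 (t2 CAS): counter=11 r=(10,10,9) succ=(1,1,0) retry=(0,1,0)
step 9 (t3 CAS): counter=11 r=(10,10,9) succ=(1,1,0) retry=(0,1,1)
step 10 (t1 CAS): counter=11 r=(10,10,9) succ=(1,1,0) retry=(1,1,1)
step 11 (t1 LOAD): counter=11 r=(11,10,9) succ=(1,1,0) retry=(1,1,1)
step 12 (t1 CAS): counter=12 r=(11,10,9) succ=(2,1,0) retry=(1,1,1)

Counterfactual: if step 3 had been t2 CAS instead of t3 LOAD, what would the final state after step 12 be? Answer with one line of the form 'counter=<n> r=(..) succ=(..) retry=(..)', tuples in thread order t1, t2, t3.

counter=12 r=(11,10,0) succ=(1,2,0) retry=(2,1,1)

(re-executing from step 3 with the substitution; state before step 3: counter=9 r=(9,9,0) succ=(0,0,0) retry=(0,0,0))
step 3 (t2 CAS): counter=10 r=(9,9,0) succ=(0,1,0) retry=(0,0,0)
step 4 (t1 CAS): counter=10 r=(9,9,0) succ=(0,1,0) retry=(1,0,0)
step 5 (t1 LOAD): counter=10 r=(10,9,0) succ=(0,1,0) retry=(1,0,0)
step 6 (t2 CAS): counter=10 r=(10,9,0) succ=(0,1,0) retry=(1,1,0)
step 7 (t2 LOAD): counter=10 r=(10,10,0) succ=(0,1,0) retry=(1,1,0)
step 8 (t2 CAS): counter=11 r=(10,10,0) succ=(0,2,0) retry=(1,1,0)
step 9 (t3 CAS): counter=11 r=(10,10,0) succ=(0,2,0) retry=(1,1,1)
step 10 (t1 CAS): counter=11 r=(10,10,0) succ=(0,2,0) retry=(2,1,1)
step 11 (t1 LOAD): counter=11 r=(11,10,0) succ=(0,2,0) retry=(2,1,1)
step 12 (t1 CAS): counter=12 r=(11,10,0) succ=(1,2,0) retry=(2,1,1)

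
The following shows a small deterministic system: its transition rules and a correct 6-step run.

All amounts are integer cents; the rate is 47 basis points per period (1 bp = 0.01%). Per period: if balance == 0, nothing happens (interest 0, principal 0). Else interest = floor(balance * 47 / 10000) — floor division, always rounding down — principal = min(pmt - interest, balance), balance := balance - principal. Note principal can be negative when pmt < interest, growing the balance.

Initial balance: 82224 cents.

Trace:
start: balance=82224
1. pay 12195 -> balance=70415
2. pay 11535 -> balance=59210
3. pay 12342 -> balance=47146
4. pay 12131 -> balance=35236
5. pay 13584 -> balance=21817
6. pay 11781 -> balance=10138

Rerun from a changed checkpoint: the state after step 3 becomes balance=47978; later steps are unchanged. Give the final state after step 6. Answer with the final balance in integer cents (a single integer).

state after step 3 := balance=47978
4. pay 12131 -> balance=36072
5. pay 13584 -> balance=22657
6. pay 11781 -> balance=10982

10982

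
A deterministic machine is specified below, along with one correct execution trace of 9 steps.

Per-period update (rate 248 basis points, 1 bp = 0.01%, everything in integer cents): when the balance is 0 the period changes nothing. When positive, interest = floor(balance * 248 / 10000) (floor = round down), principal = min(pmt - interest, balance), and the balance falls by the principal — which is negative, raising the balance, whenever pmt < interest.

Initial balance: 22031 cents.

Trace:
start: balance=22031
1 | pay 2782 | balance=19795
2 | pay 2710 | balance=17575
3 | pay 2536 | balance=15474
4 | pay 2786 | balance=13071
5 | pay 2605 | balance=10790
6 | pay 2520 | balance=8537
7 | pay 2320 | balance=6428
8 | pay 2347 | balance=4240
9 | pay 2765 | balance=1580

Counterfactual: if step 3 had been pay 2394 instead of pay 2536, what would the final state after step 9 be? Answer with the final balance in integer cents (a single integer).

1745

(re-executing from step 3 with the substitution; state before step 3: balance=17575)
3 | pay 2394 | balance=15616
4 | pay 2786 | balance=13217
5 | pay 2605 | balance=10939
6 | pay 2520 | balance=8690
7 | pay 2320 | balance=6585
8 | pay 2347 | balance=4401
9 | pay 2765 | balance=1745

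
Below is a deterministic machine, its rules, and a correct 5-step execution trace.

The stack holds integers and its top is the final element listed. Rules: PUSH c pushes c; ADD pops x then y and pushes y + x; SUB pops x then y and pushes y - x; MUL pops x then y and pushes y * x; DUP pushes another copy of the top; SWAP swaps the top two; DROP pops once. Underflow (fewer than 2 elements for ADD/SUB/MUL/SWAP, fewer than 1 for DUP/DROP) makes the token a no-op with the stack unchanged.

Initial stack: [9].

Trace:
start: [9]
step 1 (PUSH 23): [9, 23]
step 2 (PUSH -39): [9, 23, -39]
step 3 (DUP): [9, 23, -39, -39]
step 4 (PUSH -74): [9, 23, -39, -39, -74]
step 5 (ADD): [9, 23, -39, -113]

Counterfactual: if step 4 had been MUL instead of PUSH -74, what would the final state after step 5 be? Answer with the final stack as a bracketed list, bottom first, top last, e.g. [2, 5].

(re-executing from step 4 with the substitution; state before step 4: [9, 23, -39, -39])
step 4 (MUL): [9, 23, 1521]
step 5 (ADD): [9, 1544]

[9, 1544]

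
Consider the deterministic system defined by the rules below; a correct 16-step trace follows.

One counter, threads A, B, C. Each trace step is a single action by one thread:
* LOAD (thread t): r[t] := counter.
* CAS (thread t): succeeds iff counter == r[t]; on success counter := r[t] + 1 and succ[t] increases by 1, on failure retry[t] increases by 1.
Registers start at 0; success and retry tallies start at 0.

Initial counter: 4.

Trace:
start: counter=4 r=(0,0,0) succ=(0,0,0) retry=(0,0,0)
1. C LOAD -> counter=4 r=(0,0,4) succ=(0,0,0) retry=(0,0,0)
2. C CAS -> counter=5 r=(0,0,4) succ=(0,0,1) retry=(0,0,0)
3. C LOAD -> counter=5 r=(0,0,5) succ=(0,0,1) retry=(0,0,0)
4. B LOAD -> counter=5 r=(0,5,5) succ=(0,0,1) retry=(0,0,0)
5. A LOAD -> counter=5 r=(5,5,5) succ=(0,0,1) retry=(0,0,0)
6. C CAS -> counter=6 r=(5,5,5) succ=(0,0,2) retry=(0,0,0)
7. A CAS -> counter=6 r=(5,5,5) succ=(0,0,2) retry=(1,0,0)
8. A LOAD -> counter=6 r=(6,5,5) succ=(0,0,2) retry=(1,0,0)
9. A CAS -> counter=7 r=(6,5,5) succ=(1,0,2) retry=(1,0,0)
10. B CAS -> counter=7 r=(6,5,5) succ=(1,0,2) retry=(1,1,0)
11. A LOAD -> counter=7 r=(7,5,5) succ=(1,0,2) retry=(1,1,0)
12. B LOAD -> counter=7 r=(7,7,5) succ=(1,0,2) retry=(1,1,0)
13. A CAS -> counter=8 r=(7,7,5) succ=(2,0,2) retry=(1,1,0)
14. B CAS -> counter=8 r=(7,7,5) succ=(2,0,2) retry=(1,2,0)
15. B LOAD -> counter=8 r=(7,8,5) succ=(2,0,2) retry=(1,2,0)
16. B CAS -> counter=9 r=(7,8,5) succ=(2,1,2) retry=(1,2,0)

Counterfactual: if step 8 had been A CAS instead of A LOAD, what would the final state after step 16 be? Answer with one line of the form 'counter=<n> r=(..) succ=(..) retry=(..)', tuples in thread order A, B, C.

counter=8 r=(6,7,5) succ=(1,1,2) retry=(3,2,0)

(re-executing from step 8 with the substitution; state before step 8: counter=6 r=(5,5,5) succ=(0,0,2) retry=(1,0,0))
8. A CAS -> counter=6 r=(5,5,5) succ=(0,0,2) retry=(2,0,0)
9. A CAS -> counter=6 r=(5,5,5) succ=(0,0,2) retry=(3,0,0)
10. B CAS -> counter=6 r=(5,5,5) succ=(0,0,2) retry=(3,1,0)
11. A LOAD -> counter=6 r=(6,5,5) succ=(0,0,2) retry=(3,1,0)
12. B LOAD -> counter=6 r=(6,6,5) succ=(0,0,2) retry=(3,1,0)
13. A CAS -> counter=7 r=(6,6,5) succ=(1,0,2) retry=(3,1,0)
14. B CAS -> counter=7 r=(6,6,5) succ=(1,0,2) retry=(3,2,0)
15. B LOAD -> counter=7 r=(6,7,5) succ=(1,0,2) retry=(3,2,0)
16. B CAS -> counter=8 r=(6,7,5) succ=(1,1,2) retry=(3,2,0)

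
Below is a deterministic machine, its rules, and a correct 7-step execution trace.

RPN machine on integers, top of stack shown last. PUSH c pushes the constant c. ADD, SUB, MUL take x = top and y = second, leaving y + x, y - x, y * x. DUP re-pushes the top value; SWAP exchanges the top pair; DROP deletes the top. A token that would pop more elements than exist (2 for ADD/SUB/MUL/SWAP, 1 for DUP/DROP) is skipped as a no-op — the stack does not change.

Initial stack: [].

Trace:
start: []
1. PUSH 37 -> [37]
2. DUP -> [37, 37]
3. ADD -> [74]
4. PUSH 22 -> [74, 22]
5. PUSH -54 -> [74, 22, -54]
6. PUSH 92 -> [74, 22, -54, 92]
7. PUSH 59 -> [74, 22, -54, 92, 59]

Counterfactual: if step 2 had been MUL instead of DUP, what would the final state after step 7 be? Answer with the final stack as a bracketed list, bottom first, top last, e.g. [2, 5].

[37, 22, -54, 92, 59]

(re-executing from step 2 with the substitution; state before step 2: [37])
2. MUL -> [37]
3. ADD -> [37]
4. PUSH 22 -> [37, 22]
5. PUSH -54 -> [37, 22, -54]
6. PUSH 92 -> [37, 22, -54, 92]
7. PUSH 59 -> [37, 22, -54, 92, 59]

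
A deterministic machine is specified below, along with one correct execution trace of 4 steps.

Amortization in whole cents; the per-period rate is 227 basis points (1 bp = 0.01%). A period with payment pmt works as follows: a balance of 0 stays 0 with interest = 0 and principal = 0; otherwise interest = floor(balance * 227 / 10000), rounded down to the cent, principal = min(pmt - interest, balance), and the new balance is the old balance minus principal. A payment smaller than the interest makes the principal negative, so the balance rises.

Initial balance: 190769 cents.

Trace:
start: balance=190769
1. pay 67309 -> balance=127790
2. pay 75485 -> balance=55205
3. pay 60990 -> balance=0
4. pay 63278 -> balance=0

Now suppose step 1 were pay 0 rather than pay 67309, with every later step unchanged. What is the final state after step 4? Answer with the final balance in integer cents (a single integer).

(re-executing from step 1 with the substitution; state before step 1: balance=190769)
1. pay 0 -> balance=195099
2. pay 75485 -> balance=124042
3. pay 60990 -> balance=65867
4. pay 63278 -> balance=4084

4084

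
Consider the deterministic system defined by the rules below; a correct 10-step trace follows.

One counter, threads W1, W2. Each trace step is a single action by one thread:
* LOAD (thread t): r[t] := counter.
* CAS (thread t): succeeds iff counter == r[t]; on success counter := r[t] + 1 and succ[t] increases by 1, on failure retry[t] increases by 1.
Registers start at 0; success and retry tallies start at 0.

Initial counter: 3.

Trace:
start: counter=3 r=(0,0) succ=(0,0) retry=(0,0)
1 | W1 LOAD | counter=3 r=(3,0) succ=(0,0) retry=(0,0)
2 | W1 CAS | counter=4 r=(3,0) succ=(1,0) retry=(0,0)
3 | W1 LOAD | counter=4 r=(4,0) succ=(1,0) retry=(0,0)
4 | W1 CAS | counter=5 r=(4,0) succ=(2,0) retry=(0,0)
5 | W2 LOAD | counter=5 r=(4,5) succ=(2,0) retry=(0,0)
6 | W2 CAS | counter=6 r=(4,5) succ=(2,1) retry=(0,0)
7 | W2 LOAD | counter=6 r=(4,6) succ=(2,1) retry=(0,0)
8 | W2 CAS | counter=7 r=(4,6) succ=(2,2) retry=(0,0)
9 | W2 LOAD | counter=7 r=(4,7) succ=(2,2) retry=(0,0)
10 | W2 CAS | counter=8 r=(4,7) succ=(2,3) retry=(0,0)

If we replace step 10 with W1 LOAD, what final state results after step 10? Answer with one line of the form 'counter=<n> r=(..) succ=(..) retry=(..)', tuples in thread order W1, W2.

counter=7 r=(7,7) succ=(2,2) retry=(0,0)

(re-executing from step 10 with the substitution; state before step 10: counter=7 r=(4,7) succ=(2,2) retry=(0,0))
10 | W1 LOAD | counter=7 r=(7,7) succ=(2,2) retry=(0,0)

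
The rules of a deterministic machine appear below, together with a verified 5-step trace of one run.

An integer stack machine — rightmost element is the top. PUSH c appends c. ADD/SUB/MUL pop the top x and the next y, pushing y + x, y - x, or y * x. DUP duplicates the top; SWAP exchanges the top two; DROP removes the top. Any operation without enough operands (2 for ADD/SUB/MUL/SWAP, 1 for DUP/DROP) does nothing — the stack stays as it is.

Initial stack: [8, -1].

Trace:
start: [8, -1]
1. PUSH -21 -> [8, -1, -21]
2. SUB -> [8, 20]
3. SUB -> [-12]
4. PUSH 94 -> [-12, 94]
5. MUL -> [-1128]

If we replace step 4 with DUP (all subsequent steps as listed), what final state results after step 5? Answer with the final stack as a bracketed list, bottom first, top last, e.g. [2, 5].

(re-executing from step 4 with the substitution; state before step 4: [-12])
4. DUP -> [-12, -12]
5. MUL -> [144]

[144]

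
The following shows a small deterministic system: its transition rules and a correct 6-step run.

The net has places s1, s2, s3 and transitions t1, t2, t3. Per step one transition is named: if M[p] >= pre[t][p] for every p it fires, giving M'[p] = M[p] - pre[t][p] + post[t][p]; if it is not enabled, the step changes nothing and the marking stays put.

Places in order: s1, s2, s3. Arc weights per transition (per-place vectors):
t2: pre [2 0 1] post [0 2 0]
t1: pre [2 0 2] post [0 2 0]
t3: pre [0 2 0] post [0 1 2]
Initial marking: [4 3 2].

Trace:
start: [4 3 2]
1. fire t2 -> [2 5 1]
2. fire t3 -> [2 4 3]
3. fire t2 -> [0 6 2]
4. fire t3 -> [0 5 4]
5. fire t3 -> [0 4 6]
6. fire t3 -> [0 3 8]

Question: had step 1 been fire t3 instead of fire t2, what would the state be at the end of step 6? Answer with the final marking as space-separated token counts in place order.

2 1 9

(re-executing from step 1 with the substitution; state before step 1: [4 3 2])
1. fire t3 -> [4 2 4]
2. fire t3 -> [4 1 6]
3. fire t2 -> [2 3 5]
4. fire t3 -> [2 2 7]
5. fire t3 -> [2 1 9]
6. fire t3 -> [2 1 9]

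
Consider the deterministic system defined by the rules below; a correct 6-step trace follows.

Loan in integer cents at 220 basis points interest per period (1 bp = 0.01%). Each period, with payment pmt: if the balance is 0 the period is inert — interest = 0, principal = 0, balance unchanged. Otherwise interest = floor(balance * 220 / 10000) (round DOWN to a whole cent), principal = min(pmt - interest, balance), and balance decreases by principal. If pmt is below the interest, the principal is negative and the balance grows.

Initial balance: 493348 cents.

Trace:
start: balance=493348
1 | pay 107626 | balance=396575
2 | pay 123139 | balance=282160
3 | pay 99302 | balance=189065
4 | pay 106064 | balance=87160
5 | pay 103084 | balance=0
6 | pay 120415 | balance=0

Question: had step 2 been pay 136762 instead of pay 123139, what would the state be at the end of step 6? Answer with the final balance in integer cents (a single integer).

(re-executing from step 2 with the substitution; state before step 2: balance=396575)
2 | pay 136762 | balance=268537
3 | pay 99302 | balance=175142
4 | pay 106064 | balance=72931
5 | pay 103084 | balance=0
6 | pay 120415 | balance=0

0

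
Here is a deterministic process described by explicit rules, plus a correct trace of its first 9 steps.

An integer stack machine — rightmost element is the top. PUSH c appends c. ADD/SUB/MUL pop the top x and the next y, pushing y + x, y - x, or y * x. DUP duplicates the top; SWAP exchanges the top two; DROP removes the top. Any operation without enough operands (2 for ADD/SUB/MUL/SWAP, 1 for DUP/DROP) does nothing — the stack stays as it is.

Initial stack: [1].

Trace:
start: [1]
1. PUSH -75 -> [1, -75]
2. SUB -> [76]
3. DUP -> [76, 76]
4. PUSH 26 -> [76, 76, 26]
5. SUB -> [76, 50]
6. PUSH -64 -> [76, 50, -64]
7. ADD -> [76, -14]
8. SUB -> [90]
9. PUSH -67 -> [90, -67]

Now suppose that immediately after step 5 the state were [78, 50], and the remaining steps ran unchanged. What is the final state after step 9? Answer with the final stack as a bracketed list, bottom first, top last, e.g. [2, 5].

state after step 5 := [78, 50]
6. PUSH -64 -> [78, 50, -64]
7. ADD -> [78, -14]
8. SUB -> [92]
9. PUSH -67 -> [92, -67]

[92, -67]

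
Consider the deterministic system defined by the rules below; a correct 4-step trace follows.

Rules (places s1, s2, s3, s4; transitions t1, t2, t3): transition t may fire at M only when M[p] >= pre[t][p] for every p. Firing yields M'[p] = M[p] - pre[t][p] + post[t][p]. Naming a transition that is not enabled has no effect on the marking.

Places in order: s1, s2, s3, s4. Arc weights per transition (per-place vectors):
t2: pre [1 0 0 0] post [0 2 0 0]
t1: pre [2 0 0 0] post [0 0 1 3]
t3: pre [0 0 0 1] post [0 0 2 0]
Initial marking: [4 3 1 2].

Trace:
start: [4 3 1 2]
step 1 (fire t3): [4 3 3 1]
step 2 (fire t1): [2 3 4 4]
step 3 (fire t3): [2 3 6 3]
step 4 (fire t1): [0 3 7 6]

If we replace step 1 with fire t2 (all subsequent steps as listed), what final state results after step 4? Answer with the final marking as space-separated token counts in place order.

(re-executing from step 1 with the substitution; state before step 1: [4 3 1 2])
step 1 (fire t2): [3 5 1 2]
step 2 (fire t1): [1 5 2 5]
step 3 (fire t3): [1 5 4 4]
step 4 (fire t1): [1 5 4 4]

1 5 4 4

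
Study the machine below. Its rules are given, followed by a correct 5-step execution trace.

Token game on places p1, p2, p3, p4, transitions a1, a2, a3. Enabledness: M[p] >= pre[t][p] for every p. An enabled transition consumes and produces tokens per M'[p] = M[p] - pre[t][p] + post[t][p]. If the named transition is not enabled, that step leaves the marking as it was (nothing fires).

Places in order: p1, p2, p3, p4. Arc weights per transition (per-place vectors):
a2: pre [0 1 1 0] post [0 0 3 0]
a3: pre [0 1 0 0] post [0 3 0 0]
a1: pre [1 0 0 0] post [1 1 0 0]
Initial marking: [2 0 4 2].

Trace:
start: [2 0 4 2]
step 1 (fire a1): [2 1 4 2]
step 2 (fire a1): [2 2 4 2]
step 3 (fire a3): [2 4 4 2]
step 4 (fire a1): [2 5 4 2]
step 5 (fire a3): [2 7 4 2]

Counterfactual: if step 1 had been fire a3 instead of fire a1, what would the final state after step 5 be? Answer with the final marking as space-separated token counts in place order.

(re-executing from step 1 with the substitution; state before step 1: [2 0 4 2])
step 1 (fire a3): [2 0 4 2]
step 2 (fire a1): [2 1 4 2]
step 3 (fire a3): [2 3 4 2]
step 4 (fire a1): [2 4 4 2]
step 5 (fire a3): [2 6 4 2]

2 6 4 2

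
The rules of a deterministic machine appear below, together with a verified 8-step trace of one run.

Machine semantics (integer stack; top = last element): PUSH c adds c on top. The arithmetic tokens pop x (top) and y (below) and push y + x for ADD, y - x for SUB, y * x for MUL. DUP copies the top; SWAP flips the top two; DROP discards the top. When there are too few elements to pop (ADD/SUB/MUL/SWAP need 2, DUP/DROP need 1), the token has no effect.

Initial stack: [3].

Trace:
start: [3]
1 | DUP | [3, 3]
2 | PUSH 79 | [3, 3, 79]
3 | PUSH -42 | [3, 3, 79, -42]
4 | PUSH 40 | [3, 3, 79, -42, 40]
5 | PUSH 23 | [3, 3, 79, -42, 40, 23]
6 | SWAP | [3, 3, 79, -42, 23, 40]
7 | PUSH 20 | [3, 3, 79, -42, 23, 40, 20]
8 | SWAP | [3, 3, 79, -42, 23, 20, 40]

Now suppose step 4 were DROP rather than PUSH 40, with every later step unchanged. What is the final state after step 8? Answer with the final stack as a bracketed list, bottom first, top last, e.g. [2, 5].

(re-executing from step 4 with the substitution; state before step 4: [3, 3, 79, -42])
4 | DROP | [3, 3, 79]
5 | PUSH 23 | [3, 3, 79, 23]
6 | SWAP | [3, 3, 23, 79]
7 | PUSH 20 | [3, 3, 23, 79, 20]
8 | SWAP | [3, 3, 23, 20, 79]

[3, 3, 23, 20, 79]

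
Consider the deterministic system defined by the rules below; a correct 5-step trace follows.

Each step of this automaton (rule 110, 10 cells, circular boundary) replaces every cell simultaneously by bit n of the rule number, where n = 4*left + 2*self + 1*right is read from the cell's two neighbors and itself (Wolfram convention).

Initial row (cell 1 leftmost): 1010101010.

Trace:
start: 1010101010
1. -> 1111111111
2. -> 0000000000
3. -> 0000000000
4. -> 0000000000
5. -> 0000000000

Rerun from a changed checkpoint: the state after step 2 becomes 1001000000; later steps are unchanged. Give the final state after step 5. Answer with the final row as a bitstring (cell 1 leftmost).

0001000110

state after step 2 := 1001000000
3. -> 1011000001
4. -> 1111000011
5. -> 0001000110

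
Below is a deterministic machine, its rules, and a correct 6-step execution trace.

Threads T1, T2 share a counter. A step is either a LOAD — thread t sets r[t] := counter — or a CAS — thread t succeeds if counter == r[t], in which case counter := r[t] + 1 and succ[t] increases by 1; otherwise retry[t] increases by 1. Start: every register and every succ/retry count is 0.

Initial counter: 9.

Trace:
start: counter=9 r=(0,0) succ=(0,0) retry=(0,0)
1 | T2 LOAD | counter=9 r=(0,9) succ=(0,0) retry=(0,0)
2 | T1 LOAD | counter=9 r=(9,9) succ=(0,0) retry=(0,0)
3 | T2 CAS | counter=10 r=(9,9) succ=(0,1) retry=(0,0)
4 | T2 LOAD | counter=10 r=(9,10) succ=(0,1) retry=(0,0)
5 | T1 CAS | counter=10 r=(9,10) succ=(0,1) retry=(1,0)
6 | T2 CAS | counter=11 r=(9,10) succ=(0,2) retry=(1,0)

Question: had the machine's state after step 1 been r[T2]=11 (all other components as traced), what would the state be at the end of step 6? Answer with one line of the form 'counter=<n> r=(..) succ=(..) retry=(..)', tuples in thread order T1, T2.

state after step 1 := counter=9 r=(0,11) succ=(0,0) retry=(0,0)
2 | T1 LOAD | counter=9 r=(9,11) succ=(0,0) retry=(0,0)
3 | T2 CAS | counter=9 r=(9,11) succ=(0,0) retry=(0,1)
4 | T2 LOAD | counter=9 r=(9,9) succ=(0,0) retry=(0,1)
5 | T1 CAS | counter=10 r=(9,9) succ=(1,0) retry=(0,1)
6 | T2 CAS | counter=10 r=(9,9) succ=(1,0) retry=(0,2)

counter=10 r=(9,9) succ=(1,0) retry=(0,2)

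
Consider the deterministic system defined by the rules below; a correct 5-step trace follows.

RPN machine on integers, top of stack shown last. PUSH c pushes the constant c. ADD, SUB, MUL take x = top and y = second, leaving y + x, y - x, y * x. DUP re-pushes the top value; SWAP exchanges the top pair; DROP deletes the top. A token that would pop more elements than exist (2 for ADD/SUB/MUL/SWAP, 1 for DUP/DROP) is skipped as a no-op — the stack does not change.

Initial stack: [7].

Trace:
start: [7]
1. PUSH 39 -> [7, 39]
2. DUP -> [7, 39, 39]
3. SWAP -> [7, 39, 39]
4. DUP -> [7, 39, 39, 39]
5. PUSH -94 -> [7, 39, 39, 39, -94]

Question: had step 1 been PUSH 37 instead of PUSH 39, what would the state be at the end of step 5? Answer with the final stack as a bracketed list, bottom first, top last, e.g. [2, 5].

[7, 37, 37, 37, -94]

(re-executing from step 1 with the substitution; state before step 1: [7])
1. PUSH 37 -> [7, 37]
2. DUP -> [7, 37, 37]
3. SWAP -> [7, 37, 37]
4. DUP -> [7, 37, 37, 37]
5. PUSH -94 -> [7, 37, 37, 37, -94]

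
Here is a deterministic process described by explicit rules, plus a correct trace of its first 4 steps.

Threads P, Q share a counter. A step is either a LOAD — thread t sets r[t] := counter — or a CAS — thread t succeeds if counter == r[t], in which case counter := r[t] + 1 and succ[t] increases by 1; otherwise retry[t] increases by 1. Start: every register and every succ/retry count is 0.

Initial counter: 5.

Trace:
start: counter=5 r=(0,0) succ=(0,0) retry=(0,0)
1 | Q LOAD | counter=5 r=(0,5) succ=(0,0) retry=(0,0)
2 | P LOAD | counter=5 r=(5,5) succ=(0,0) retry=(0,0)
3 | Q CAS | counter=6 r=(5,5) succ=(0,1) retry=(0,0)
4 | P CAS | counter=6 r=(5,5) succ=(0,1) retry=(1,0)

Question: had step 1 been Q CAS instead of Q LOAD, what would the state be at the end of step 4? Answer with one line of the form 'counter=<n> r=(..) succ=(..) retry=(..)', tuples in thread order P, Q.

counter=6 r=(5,0) succ=(1,0) retry=(0,2)

(re-executing from step 1 with the substitution; state before step 1: counter=5 r=(0,0) succ=(0,0) retry=(0,0))
1 | Q CAS | counter=5 r=(0,0) succ=(0,0) retry=(0,1)
2 | P LOAD | counter=5 r=(5,0) succ=(0,0) retry=(0,1)
3 | Q CAS | counter=5 r=(5,0) succ=(0,0) retry=(0,2)
4 | P CAS | counter=6 r=(5,0) succ=(1,0) retry=(0,2)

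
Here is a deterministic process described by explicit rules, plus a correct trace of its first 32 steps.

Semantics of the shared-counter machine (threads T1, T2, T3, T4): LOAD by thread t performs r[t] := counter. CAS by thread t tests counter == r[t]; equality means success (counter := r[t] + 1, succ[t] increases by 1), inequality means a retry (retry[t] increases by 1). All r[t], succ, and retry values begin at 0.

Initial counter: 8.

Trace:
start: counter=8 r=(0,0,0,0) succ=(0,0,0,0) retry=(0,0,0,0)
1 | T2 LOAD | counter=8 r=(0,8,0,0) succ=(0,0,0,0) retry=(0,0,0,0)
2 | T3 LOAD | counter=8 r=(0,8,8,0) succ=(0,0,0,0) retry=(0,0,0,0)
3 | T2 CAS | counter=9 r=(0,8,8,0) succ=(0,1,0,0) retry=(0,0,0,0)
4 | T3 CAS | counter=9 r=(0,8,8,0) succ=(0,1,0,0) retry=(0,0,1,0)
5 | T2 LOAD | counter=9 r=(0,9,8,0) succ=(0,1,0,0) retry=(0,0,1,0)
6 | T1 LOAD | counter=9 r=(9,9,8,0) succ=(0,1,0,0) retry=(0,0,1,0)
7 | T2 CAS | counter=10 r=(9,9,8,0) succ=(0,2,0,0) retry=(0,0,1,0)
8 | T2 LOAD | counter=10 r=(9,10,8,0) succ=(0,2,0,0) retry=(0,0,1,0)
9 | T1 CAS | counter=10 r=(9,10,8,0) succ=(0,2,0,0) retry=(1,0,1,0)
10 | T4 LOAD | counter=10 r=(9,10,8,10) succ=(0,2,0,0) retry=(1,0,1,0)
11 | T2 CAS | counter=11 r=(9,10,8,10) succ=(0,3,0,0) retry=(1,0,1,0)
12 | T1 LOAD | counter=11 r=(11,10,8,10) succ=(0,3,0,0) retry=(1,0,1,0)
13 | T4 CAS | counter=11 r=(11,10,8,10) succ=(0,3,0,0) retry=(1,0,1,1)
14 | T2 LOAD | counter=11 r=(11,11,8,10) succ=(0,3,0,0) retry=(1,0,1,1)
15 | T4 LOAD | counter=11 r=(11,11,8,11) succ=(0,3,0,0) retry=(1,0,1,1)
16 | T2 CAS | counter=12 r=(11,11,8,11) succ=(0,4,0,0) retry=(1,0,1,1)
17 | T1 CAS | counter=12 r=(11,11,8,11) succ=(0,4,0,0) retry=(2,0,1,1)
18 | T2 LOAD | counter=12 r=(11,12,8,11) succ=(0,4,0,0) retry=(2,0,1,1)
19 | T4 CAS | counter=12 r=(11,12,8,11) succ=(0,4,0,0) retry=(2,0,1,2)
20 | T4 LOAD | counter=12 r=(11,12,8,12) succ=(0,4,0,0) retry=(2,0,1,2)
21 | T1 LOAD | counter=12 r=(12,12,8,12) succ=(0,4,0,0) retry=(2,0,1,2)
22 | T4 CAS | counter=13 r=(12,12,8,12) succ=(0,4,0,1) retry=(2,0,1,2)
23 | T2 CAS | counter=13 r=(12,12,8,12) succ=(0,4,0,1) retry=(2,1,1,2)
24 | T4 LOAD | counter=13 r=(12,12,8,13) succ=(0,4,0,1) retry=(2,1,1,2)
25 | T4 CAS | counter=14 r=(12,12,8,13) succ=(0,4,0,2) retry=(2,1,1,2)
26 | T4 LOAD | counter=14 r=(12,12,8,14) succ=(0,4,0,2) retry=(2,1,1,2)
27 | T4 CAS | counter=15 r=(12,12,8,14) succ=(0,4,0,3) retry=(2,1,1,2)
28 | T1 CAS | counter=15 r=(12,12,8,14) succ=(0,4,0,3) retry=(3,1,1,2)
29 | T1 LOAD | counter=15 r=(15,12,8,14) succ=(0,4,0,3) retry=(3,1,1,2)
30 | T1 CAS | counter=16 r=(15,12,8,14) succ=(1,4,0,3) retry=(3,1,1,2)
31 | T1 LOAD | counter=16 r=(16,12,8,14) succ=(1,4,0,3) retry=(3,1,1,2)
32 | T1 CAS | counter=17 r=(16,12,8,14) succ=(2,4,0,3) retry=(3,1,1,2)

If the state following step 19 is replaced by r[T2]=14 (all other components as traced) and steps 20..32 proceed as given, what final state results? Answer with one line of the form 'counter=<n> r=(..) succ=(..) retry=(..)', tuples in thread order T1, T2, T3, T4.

state after step 19 := counter=12 r=(11,14,8,11) succ=(0,4,0,0) retry=(2,0,1,2)
20 | T4 LOAD | counter=12 r=(11,14,8,12) succ=(0,4,0,0) retry=(2,0,1,2)
21 | T1 LOAD | counter=12 r=(12,14,8,12) succ=(0,4,0,0) retry=(2,0,1,2)
22 | T4 CAS | counter=13 r=(12,14,8,12) succ=(0,4,0,1) retry=(2,0,1,2)
23 | T2 CAS | counter=13 r=(12,14,8,12) succ=(0,4,0,1) retry=(2,1,1,2)
24 | T4 LOAD | counter=13 r=(12,14,8,13) succ=(0,4,0,1) retry=(2,1,1,2)
25 | T4 CAS | counter=14 r=(12,14,8,13) succ=(0,4,0,2) retry=(2,1,1,2)
26 | T4 LOAD | counter=14 r=(12,14,8,14) succ=(0,4,0,2) retry=(2,1,1,2)
27 | T4 CAS | counter=15 r=(12,14,8,14) succ=(0,4,0,3) retry=(2,1,1,2)
28 | T1 CAS | counter=15 r=(12,14,8,14) succ=(0,4,0,3) retry=(3,1,1,2)
29 | T1 LOAD | counter=15 r=(15,14,8,14) succ=(0,4,0,3) retry=(3,1,1,2)
30 | T1 CAS | counter=16 r=(15,14,8,14) succ=(1,4,0,3) retry=(3,1,1,2)
31 | T1 LOAD | counter=16 r=(16,14,8,14) succ=(1,4,0,3) retry=(3,1,1,2)
32 | T1 CAS | counter=17 r=(16,14,8,14) succ=(2,4,0,3) retry=(3,1,1,2)

counter=17 r=(16,14,8,14) succ=(2,4,0,3) retry=(3,1,1,2)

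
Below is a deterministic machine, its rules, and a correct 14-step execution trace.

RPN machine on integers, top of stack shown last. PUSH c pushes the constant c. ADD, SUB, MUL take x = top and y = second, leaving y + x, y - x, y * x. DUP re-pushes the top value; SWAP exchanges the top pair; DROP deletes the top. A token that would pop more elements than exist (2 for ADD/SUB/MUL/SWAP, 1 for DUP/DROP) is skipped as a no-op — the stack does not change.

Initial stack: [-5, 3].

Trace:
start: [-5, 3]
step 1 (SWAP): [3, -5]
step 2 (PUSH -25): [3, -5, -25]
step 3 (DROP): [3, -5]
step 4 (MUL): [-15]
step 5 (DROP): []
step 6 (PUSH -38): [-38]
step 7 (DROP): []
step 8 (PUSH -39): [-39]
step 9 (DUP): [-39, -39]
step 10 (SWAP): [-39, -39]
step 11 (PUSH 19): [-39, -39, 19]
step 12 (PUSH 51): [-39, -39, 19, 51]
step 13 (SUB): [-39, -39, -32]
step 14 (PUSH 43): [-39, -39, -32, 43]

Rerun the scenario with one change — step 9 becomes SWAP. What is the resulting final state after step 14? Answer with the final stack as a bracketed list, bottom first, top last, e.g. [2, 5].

[-39, -32, 43]

(re-executing from step 9 with the substitution; state before step 9: [-39])
step 9 (SWAP): [-39]
step 10 (SWAP): [-39]
step 11 (PUSH 19): [-39, 19]
step 12 (PUSH 51): [-39, 19, 51]
step 13 (SUB): [-39, -32]
step 14 (PUSH 43): [-39, -32, 43]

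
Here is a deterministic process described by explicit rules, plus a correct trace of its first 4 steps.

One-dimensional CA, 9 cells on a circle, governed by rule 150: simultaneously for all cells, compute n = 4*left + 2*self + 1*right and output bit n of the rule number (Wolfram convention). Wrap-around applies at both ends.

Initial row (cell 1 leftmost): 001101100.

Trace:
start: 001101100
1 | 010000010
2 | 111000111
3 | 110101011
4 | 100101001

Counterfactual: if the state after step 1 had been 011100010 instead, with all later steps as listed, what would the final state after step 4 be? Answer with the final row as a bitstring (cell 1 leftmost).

111011100

state after step 1 := 011100010
2 | 101010111
3 | 001010011
4 | 111011100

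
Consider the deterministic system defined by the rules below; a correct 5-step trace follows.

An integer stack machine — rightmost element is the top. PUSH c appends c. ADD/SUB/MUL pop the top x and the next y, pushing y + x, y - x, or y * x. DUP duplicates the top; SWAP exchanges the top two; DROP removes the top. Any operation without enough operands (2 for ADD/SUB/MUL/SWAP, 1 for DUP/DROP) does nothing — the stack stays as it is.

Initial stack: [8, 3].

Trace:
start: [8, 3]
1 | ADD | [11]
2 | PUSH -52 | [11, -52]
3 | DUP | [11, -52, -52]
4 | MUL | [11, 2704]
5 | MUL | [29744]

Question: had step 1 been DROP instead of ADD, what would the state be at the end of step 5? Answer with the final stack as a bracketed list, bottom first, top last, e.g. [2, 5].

(re-executing from step 1 with the substitution; state before step 1: [8, 3])
1 | DROP | [8]
2 | PUSH -52 | [8, -52]
3 | DUP | [8, -52, -52]
4 | MUL | [8, 2704]
5 | MUL | [21632]

[21632]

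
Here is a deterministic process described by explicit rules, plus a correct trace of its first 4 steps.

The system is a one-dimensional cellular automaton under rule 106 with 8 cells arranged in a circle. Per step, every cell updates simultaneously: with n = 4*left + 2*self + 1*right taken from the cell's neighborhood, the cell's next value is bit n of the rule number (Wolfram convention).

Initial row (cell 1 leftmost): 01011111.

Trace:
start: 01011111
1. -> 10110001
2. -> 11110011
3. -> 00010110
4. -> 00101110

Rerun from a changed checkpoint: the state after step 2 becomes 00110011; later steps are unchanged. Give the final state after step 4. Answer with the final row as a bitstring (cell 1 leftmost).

11011101

state after step 2 := 00110011
3. -> 01110111
4. -> 11011101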